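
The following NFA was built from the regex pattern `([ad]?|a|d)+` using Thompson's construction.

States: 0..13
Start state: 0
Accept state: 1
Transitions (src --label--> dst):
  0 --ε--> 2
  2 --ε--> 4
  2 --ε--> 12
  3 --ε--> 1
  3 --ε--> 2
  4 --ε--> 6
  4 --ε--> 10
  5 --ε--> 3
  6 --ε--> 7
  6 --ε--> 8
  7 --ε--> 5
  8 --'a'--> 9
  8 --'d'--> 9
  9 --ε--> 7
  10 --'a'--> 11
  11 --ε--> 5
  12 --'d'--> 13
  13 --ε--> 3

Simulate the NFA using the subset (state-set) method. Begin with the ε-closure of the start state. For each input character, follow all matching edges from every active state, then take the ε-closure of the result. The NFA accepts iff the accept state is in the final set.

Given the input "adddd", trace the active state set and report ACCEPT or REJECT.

initial (ε-close {0}): {0,1,2,3,4,5,6,7,8,10,12}
'a' @ 1: {1,2,3,4,5,6,7,8,9,10,11,12}  ✓accept
'd' @ 2: {1,2,3,4,5,6,7,8,9,10,12,13}  ✓accept
'd' @ 3: {1,2,3,4,5,6,7,8,9,10,12,13}  ✓accept
'd' @ 4: {1,2,3,4,5,6,7,8,9,10,12,13}  ✓accept
'd' @ 5: {1,2,3,4,5,6,7,8,9,10,12,13}  ✓accept
end set {1,2,3,4,5,6,7,8,9,10,12,13} — state 1 in

Answer: ACCEPT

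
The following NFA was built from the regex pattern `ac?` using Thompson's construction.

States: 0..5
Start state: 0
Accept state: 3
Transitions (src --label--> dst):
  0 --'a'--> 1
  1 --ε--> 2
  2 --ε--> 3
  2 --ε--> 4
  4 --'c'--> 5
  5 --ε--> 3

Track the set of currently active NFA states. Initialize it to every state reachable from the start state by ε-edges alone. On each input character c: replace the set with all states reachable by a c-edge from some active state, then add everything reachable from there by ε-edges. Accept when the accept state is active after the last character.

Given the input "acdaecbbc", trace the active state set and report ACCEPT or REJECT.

initial (ε-close {0}): {0}
'a' @ 1: {1,2,3,4}  ✓accept
'c' @ 2: {3,5}  ✓accept
'd' @ 3: {}  — dead — no transitions
rest 'aecbbc' ignored (set empty)
after full input: {}  (accept=3 not in)

Answer: REJECT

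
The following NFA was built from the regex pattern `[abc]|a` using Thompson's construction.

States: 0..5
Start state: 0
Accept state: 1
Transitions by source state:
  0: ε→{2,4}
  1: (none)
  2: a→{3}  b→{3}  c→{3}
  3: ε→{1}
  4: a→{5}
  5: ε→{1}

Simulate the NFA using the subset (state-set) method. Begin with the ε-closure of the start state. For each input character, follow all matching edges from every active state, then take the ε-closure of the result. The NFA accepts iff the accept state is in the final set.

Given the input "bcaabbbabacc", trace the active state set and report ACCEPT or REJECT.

Answer: REJECT

Steps:
start: ε-closure({0}) = {0,2,4}
'b' @ 1: {1,3}  (accept∈set)
'c' @ 2: {}  — state set empty
rest 'aabbbabacc' ignored (set empty)
final: {}; accept 1 not in set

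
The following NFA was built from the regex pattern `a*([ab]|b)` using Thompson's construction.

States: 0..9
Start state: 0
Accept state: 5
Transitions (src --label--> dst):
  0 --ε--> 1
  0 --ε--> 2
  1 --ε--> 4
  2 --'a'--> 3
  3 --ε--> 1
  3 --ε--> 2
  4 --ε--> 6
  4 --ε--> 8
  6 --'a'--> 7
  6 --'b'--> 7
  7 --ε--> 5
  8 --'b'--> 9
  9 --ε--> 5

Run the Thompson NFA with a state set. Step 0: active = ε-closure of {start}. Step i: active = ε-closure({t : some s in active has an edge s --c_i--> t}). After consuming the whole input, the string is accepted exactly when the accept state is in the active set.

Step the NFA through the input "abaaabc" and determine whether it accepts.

start: ε-closure({0}) = {0,1,2,4,6,8}
'a' @ 1: {1,2,3,4,5,6,7,8}  [accepting]
'b' @ 2: {5,7,9}  [accepting]
'a' @ 3: {}  — dead — no transitions
rest 'aabc' ignored (set empty)
final: {}; accept 5 not in set

Answer: REJECT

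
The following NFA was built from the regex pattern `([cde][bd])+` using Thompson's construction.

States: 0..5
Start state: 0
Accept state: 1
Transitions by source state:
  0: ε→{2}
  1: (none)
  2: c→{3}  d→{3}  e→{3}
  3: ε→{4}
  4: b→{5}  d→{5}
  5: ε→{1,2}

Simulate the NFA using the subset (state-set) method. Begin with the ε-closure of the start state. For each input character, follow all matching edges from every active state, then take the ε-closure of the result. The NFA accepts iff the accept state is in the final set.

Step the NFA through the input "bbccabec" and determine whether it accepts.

Answer: REJECT

Steps:
initial (ε-close {0}): {0,2}
'b' @ 1: {}  — state set empty
rest 'bccabec' ignored (set empty)
final: {}; accept 1 not in set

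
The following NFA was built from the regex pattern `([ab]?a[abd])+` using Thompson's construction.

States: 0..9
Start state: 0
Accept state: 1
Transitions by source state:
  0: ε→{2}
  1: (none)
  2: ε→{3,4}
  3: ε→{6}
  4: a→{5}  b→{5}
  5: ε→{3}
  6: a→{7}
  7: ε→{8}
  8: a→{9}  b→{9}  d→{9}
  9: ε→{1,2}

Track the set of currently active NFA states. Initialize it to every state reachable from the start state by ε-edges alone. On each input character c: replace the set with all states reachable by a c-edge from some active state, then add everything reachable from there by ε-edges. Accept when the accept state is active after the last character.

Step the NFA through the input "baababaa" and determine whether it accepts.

Answer: ACCEPT

Derivation:
start: ε-closure({0}) = {0,2,3,4,6}
'b' @ 1: {3,5,6}
'a' @ 2: {7,8}
'a' @ 3: {1,2,3,4,6,9}  (accept∈set)
'b' @ 4: {3,5,6}
'a' @ 5: {7,8}
'b' @ 6: {1,2,3,4,6,9}  (accept∈set)
'a' @ 7: {3,5,6,7,8}
'a' @ 8: {1,2,3,4,6,7,8,9}  (accept∈set)
end set {1,2,3,4,6,7,8,9} — state 1 in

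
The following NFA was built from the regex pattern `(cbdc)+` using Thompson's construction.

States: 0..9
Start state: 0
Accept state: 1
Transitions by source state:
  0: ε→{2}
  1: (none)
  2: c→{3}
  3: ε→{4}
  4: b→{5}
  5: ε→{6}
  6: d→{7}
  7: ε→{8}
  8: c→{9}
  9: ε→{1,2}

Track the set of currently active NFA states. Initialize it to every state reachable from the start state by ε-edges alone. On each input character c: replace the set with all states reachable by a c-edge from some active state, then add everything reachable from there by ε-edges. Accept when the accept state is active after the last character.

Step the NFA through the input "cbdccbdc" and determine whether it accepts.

Answer: ACCEPT

Derivation:
initial (ε-close {0}): {0,2}
'c' @ 1: {3,4}
'b' @ 2: {5,6}
'd' @ 3: {7,8}
'c' @ 4: {1,2,9}  [accepting]
'c' @ 5: {3,4}
'b' @ 6: {5,6}
'd' @ 7: {7,8}
'c' @ 8: {1,2,9}  [accepting]
final: {1,2,9}; accept 1 in set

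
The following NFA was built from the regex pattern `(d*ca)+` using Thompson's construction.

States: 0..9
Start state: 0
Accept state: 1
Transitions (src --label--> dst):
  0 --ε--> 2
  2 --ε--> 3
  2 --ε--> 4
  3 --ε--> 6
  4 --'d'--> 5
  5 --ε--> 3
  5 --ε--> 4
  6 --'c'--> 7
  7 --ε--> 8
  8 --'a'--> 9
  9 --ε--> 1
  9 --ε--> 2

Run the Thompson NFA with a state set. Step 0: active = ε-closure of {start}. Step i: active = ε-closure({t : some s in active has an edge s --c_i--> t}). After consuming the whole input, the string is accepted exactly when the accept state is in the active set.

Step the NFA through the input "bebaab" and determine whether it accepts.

Answer: REJECT

Derivation:
start: ε-closure({0}) = {0,2,3,4,6}
'b' @ 1: {}  — dead — no transitions
rest 'ebaab' ignored (set empty)
end set {} — state 1 not in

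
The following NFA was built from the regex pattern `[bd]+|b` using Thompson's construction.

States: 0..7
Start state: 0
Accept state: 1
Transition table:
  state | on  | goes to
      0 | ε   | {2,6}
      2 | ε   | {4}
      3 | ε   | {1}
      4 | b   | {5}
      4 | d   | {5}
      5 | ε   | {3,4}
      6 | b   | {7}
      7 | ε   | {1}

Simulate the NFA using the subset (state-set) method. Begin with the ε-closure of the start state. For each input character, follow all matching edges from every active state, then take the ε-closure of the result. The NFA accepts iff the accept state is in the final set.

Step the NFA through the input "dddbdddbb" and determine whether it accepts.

initial (ε-close {0}): {0,2,4,6}
'd' @ 1: {1,3,4,5}  (accept∈set)
'd' @ 2: {1,3,4,5}  (accept∈set)
'd' @ 3: {1,3,4,5}  (accept∈set)
'b' @ 4: {1,3,4,5}  (accept∈set)
'd' @ 5: {1,3,4,5}  (accept∈set)
'd' @ 6: {1,3,4,5}  (accept∈set)
'd' @ 7: {1,3,4,5}  (accept∈set)
'b' @ 8: {1,3,4,5}  (accept∈set)
'b' @ 9: {1,3,4,5}  (accept∈set)
final: {1,3,4,5}; accept 1 in set

Answer: ACCEPT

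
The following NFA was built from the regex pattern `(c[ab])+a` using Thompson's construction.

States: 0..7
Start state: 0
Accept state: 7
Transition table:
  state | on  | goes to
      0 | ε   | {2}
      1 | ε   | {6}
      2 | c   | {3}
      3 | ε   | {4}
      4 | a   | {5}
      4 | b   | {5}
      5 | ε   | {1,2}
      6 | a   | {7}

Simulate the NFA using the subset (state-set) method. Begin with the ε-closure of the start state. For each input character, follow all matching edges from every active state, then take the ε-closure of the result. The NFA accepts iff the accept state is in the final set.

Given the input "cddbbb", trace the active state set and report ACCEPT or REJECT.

S₀ = ε-closure({0}) = {0,2}
'c' @ 1: {3,4}
'd' @ 2: {}  — state set empty
rest 'dbbb' ignored (set empty)
final: {}; accept 7 not in set

Answer: REJECT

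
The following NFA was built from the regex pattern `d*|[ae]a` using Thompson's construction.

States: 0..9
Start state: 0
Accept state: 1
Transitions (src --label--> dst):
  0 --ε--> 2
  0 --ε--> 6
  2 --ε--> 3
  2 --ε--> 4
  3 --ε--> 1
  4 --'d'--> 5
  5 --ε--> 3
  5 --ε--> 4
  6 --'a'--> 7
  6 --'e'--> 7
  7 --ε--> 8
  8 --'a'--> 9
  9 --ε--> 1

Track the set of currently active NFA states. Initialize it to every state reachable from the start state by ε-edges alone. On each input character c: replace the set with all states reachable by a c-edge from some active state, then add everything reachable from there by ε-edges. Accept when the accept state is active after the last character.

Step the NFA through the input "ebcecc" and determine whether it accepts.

Answer: REJECT

Trace:
start: ε-closure({0}) = {0,1,2,3,4,6}
'e' @ 1: {7,8}
'b' @ 2: {}  — state set empty
rest 'cecc' ignored (set empty)
final: {}; accept 1 not in set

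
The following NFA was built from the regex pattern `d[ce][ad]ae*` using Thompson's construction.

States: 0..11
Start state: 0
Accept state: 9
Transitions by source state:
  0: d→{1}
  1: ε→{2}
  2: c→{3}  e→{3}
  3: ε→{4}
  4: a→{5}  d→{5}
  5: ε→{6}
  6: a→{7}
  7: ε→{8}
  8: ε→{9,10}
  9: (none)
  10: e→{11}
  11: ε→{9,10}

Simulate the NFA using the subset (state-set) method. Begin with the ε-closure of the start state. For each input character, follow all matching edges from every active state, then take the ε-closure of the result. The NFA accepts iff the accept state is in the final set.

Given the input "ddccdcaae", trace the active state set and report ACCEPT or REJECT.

Answer: REJECT

Steps:
start: ε-closure({0}) = {0}
'd' @ 1: {1,2}
'd' @ 2: {}  — dead — no transitions
rest 'ccdcaae' ignored (set empty)
after full input: {}  (accept=9 not in)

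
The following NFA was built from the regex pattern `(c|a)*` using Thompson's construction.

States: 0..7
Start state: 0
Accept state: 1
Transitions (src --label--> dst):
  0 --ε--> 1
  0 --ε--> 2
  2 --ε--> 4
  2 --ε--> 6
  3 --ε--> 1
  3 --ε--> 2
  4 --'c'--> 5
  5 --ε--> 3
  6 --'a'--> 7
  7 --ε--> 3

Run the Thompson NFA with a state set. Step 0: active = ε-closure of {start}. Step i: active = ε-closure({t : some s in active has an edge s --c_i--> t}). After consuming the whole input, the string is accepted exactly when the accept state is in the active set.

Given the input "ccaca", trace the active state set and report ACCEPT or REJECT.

Answer: ACCEPT

Steps:
start: ε-closure({0}) = {0,1,2,4,6}
'c' @ 1: {1,2,3,4,5,6}  (accept∈set)
'c' @ 2: {1,2,3,4,5,6}  (accept∈set)
'a' @ 3: {1,2,3,4,6,7}  (accept∈set)
'c' @ 4: {1,2,3,4,5,6}  (accept∈set)
'a' @ 5: {1,2,3,4,6,7}  (accept∈set)
end set {1,2,3,4,6,7} — state 1 in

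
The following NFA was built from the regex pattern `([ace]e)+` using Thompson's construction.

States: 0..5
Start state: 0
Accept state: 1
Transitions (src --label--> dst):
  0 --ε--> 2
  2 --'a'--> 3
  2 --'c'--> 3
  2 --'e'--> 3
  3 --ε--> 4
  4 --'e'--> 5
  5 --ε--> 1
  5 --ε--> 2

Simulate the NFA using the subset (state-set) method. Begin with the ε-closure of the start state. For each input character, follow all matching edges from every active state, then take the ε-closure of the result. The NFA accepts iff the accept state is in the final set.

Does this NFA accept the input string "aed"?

Answer: REJECT

Trace:
S₀ = ε-closure({0}) = {0,2}
'a' @ 1: {3,4}
'e' @ 2: {1,2,5}  (accept∈set)
'd' @ 3: {}  — dead — no transitions
after full input: {}  (accept=1 not in)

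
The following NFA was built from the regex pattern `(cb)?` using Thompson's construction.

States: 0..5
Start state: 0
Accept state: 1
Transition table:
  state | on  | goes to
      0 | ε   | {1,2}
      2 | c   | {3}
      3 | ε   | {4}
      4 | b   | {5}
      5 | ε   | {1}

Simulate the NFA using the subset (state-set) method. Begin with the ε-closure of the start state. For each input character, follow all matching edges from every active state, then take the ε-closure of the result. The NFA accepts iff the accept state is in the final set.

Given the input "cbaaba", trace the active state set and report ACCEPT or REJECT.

Answer: REJECT

Derivation:
start: ε-closure({0}) = {0,1,2}
'c' @ 1: {3,4}
'b' @ 2: {1,5}  ✓accept
'a' @ 3: {}  — dead — no transitions
rest 'aba' ignored (set empty)
end set {} — state 1 not in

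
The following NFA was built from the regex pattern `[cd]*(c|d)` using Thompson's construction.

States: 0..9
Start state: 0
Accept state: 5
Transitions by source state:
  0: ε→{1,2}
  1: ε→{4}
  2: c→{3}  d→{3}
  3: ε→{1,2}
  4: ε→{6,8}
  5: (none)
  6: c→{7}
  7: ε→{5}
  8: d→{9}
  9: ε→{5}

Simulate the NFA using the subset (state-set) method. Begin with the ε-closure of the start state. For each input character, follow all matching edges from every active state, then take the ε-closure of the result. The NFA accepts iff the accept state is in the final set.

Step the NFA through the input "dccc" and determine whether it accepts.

Answer: ACCEPT

Derivation:
start: ε-closure({0}) = {0,1,2,4,6,8}
'd' @ 1: {1,2,3,4,5,6,8,9}  [accepting]
'c' @ 2: {1,2,3,4,5,6,7,8}  [accepting]
'c' @ 3: {1,2,3,4,5,6,7,8}  [accepting]
'c' @ 4: {1,2,3,4,5,6,7,8}  [accepting]
final: {1,2,3,4,5,6,7,8}; accept 5 in set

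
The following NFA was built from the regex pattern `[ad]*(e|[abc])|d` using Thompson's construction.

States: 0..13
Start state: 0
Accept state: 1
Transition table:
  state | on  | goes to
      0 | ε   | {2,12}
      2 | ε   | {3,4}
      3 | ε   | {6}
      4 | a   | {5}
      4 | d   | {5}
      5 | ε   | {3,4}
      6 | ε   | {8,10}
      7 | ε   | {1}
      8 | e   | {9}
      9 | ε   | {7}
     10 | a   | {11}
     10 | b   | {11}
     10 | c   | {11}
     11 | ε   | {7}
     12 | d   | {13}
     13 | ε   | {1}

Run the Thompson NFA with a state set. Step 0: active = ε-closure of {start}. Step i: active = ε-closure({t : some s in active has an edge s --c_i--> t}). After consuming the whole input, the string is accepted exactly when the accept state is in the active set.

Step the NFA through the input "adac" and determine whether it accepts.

Answer: ACCEPT

Trace:
start: ε-closure({0}) = {0,2,3,4,6,8,10,12}
'a' @ 1: {1,3,4,5,6,7,8,10,11}  (accept∈set)
'd' @ 2: {3,4,5,6,8,10}
'a' @ 3: {1,3,4,5,6,7,8,10,11}  (accept∈set)
'c' @ 4: {1,7,11}  (accept∈set)
end set {1,7,11} — state 1 in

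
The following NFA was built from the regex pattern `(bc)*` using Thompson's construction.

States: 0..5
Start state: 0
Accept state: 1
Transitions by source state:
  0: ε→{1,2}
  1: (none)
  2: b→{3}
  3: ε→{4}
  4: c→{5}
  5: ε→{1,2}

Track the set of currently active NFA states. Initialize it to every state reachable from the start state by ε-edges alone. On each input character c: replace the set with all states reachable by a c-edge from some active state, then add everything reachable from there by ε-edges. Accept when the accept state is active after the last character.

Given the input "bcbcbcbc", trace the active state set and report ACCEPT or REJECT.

Answer: ACCEPT

Steps:
initial (ε-close {0}): {0,1,2}
'b' @ 1: {3,4}
'c' @ 2: {1,2,5}  (accept∈set)
'b' @ 3: {3,4}
'c' @ 4: {1,2,5}  (accept∈set)
'b' @ 5: {3,4}
'c' @ 6: {1,2,5}  (accept∈set)
'b' @ 7: {3,4}
'c' @ 8: {1,2,5}  (accept∈set)
after full input: {1,2,5}  (accept=1 in)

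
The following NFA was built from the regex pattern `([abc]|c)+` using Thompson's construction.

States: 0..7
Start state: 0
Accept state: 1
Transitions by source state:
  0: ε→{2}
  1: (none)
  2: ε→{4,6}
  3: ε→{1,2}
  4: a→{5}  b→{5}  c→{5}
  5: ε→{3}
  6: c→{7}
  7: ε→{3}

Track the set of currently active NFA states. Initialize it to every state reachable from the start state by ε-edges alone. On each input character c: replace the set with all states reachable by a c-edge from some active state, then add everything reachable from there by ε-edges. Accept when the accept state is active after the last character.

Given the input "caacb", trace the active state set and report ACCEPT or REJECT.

initial (ε-close {0}): {0,2,4,6}
'c' @ 1: {1,2,3,4,5,6,7}  (accept∈set)
'a' @ 2: {1,2,3,4,5,6}  (accept∈set)
'a' @ 3: {1,2,3,4,5,6}  (accept∈set)
'c' @ 4: {1,2,3,4,5,6,7}  (accept∈set)
'b' @ 5: {1,2,3,4,5,6}  (accept∈set)
end set {1,2,3,4,5,6} — state 1 in

Answer: ACCEPT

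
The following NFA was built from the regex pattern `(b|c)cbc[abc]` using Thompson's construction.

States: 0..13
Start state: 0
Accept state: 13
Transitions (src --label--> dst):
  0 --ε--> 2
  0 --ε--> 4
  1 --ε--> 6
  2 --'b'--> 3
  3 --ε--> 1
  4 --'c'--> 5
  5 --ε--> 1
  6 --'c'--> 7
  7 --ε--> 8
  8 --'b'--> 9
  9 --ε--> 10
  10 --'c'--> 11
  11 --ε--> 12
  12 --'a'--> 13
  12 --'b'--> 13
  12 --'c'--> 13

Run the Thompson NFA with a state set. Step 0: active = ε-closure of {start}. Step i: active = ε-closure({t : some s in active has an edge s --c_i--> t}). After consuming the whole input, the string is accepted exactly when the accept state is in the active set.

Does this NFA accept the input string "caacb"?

initial (ε-close {0}): {0,2,4}
'c' @ 1: {1,5,6}
'a' @ 2: {}  — state set empty
rest 'acb' ignored (set empty)
final: {}; accept 13 not in set

Answer: REJECT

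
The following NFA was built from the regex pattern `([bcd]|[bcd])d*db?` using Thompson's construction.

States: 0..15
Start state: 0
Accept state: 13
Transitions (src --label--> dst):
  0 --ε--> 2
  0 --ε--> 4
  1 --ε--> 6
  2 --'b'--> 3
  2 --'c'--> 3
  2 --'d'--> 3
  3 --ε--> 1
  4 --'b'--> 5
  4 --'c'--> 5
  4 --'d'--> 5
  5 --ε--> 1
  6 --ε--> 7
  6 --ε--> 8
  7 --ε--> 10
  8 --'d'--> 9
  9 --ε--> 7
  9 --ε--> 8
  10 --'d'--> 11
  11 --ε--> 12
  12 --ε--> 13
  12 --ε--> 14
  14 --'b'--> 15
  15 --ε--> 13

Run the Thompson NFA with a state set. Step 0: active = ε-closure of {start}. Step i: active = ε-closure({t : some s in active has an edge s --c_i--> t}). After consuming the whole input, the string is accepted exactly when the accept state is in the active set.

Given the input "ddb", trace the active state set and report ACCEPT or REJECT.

Answer: ACCEPT

Steps:
S₀ = ε-closure({0}) = {0,2,4}
'd' @ 1: {1,3,5,6,7,8,10}
'd' @ 2: {7,8,9,10,11,12,13,14}  (accept∈set)
'b' @ 3: {13,15}  (accept∈set)
end set {13,15} — state 13 in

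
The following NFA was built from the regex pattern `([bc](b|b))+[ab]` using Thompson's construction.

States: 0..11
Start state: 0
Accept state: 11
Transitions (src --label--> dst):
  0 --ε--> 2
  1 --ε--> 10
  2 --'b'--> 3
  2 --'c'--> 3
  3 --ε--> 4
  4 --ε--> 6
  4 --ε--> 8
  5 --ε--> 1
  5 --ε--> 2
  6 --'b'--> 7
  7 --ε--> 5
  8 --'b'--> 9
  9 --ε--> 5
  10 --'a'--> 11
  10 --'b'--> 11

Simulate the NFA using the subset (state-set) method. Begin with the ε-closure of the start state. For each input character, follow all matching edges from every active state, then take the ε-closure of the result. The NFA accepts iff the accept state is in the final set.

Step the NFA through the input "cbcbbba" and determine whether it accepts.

start: ε-closure({0}) = {0,2}
'c' @ 1: {3,4,6,8}
'b' @ 2: {1,2,5,7,9,10}
'c' @ 3: {3,4,6,8}
'b' @ 4: {1,2,5,7,9,10}
'b' @ 5: {3,4,6,8,11}  (accept∈set)
'b' @ 6: {1,2,5,7,9,10}
'a' @ 7: {11}  (accept∈set)
end set {11} — state 11 in

Answer: ACCEPT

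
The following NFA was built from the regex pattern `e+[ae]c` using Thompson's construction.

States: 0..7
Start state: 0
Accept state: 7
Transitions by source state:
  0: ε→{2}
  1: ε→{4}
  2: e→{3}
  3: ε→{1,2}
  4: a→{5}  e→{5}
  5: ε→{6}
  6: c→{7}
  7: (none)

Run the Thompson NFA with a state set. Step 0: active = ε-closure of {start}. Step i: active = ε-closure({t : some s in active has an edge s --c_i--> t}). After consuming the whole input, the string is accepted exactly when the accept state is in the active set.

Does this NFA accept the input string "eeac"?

Answer: ACCEPT

Trace:
start: ε-closure({0}) = {0,2}
'e' @ 1: {1,2,3,4}
'e' @ 2: {1,2,3,4,5,6}
'a' @ 3: {5,6}
'c' @ 4: {7}  ✓accept
end set {7} — state 7 in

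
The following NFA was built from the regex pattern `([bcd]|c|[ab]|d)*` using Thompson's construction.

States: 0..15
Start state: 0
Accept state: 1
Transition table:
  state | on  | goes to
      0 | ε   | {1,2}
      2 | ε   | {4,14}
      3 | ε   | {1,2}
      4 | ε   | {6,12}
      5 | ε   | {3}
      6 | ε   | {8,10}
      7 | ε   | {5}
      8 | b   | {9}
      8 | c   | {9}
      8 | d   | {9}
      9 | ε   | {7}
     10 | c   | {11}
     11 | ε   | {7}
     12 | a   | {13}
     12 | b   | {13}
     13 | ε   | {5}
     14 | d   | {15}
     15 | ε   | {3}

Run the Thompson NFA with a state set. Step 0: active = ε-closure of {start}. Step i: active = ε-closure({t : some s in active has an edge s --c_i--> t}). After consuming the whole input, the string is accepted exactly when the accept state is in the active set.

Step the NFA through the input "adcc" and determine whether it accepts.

start: ε-closure({0}) = {0,1,2,4,6,8,10,12,14}
'a' @ 1: {1,2,3,4,5,6,8,10,12,13,14}  (accept∈set)
'd' @ 2: {1,2,3,4,5,6,7,8,9,10,12,14,15}  (accept∈set)
'c' @ 3: {1,2,3,4,5,6,7,8,9,10,11,12,14}  (accept∈set)
'c' @ 4: {1,2,3,4,5,6,7,8,9,10,11,12,14}  (accept∈set)
after full input: {1,2,3,4,5,6,7,8,9,10,11,12,14}  (accept=1 in)

Answer: ACCEPT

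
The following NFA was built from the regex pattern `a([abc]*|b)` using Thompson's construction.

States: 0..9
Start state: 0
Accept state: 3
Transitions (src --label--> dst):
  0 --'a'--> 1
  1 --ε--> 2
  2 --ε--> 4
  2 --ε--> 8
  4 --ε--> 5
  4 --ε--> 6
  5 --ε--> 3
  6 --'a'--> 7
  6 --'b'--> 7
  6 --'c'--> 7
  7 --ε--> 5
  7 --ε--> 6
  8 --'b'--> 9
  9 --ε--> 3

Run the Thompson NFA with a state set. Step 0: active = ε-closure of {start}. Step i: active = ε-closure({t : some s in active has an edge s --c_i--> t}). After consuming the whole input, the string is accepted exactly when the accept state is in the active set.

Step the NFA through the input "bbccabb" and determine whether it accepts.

Answer: REJECT

Trace:
S₀ = ε-closure({0}) = {0}
'b' @ 1: {}  — no active states
rest 'bccabb' ignored (set empty)
after full input: {}  (accept=3 not in)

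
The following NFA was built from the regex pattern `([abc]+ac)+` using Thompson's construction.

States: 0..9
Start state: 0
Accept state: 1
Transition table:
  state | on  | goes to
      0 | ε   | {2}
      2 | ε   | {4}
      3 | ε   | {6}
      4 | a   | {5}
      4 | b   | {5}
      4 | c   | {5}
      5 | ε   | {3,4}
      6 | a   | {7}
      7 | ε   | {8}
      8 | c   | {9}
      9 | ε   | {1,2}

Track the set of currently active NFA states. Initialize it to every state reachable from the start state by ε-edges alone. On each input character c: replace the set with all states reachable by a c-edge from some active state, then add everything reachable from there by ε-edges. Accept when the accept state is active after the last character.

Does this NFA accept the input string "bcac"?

initial (ε-close {0}): {0,2,4}
'b' @ 1: {3,4,5,6}
'c' @ 2: {3,4,5,6}
'a' @ 3: {3,4,5,6,7,8}
'c' @ 4: {1,2,3,4,5,6,9}  [accepting]
end set {1,2,3,4,5,6,9} — state 1 in

Answer: ACCEPT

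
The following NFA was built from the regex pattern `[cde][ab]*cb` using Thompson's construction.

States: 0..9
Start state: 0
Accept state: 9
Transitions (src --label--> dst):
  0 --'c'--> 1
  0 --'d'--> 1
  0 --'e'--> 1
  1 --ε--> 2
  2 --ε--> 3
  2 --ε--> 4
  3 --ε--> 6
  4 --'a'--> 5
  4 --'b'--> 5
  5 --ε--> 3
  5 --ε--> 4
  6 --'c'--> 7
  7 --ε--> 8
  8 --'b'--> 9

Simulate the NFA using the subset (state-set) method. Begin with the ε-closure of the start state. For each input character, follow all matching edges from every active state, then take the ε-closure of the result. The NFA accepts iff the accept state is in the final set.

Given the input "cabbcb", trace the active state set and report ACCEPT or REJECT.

Answer: ACCEPT

Steps:
start: ε-closure({0}) = {0}
'c' @ 1: {1,2,3,4,6}
'a' @ 2: {3,4,5,6}
'b' @ 3: {3,4,5,6}
'b' @ 4: {3,4,5,6}
'c' @ 5: {7,8}
'b' @ 6: {9}  [accepting]
final: {9}; accept 9 in set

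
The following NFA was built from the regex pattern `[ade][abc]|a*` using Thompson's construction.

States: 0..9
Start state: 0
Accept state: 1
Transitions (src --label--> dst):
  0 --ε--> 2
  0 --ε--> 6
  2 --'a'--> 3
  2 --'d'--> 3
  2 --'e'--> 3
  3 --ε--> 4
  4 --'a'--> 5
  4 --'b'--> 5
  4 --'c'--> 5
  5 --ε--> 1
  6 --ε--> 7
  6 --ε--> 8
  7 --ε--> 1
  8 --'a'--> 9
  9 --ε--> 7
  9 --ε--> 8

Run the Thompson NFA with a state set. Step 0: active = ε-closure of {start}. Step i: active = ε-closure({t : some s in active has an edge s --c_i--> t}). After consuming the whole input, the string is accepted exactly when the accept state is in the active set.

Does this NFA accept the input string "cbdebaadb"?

S₀ = ε-closure({0}) = {0,1,2,6,7,8}
'c' @ 1: {}  — no active states
rest 'bdebaadb' ignored (set empty)
after full input: {}  (accept=1 not in)

Answer: REJECT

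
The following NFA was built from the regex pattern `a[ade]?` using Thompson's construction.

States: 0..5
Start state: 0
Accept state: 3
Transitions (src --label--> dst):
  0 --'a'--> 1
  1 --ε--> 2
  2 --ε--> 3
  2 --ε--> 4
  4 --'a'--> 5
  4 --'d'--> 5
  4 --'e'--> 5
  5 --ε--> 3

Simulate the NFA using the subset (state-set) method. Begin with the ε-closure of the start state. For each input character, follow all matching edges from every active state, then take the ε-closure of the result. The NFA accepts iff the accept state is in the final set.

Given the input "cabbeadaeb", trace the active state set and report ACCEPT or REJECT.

S₀ = ε-closure({0}) = {0}
'c' @ 1: {}  — state set empty
rest 'abbeadaeb' ignored (set empty)
final: {}; accept 3 not in set

Answer: REJECT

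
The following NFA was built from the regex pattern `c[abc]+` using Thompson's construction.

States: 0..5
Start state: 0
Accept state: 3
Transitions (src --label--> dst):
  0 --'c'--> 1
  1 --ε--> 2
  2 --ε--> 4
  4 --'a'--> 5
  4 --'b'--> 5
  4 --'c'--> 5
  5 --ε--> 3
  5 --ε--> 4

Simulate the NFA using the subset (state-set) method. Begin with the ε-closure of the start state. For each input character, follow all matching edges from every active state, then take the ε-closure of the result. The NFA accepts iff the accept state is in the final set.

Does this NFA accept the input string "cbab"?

Answer: ACCEPT

Trace:
S₀ = ε-closure({0}) = {0}
'c' @ 1: {1,2,4}
'b' @ 2: {3,4,5}  [accepting]
'a' @ 3: {3,4,5}  [accepting]
'b' @ 4: {3,4,5}  [accepting]
end set {3,4,5} — state 3 in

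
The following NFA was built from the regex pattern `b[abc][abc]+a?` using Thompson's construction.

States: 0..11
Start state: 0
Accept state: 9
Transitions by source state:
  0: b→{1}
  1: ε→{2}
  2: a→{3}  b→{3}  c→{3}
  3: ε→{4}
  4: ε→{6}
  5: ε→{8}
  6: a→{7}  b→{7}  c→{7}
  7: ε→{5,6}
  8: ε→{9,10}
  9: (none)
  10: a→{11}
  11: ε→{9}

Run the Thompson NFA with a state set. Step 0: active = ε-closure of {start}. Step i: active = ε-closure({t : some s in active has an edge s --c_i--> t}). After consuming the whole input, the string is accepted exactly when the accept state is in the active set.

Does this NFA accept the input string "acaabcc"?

Answer: REJECT

Steps:
initial (ε-close {0}): {0}
'a' @ 1: {}  — dead — no transitions
rest 'caabcc' ignored (set empty)
final: {}; accept 9 not in set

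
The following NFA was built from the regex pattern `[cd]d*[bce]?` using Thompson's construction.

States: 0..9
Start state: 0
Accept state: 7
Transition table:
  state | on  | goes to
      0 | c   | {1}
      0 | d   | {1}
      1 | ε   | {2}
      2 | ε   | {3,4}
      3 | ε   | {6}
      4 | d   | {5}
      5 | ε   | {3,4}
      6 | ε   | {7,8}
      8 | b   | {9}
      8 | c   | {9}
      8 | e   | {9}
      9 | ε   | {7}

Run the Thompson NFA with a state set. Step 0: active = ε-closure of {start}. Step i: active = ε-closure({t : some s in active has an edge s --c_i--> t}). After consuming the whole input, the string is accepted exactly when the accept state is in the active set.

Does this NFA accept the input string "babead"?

initial (ε-close {0}): {0}
'b' @ 1: {}  — state set empty
rest 'abead' ignored (set empty)
final: {}; accept 7 not in set

Answer: REJECT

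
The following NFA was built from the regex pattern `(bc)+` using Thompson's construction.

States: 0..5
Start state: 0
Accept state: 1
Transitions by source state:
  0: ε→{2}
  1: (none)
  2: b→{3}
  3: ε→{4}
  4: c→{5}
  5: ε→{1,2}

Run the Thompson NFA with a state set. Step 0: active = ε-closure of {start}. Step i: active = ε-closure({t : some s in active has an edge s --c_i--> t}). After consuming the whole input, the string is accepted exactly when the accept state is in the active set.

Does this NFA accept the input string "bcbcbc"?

Answer: ACCEPT

Steps:
start: ε-closure({0}) = {0,2}
'b' @ 1: {3,4}
'c' @ 2: {1,2,5}  (accept∈set)
'b' @ 3: {3,4}
'c' @ 4: {1,2,5}  (accept∈set)
'b' @ 5: {3,4}
'c' @ 6: {1,2,5}  (accept∈set)
after full input: {1,2,5}  (accept=1 in)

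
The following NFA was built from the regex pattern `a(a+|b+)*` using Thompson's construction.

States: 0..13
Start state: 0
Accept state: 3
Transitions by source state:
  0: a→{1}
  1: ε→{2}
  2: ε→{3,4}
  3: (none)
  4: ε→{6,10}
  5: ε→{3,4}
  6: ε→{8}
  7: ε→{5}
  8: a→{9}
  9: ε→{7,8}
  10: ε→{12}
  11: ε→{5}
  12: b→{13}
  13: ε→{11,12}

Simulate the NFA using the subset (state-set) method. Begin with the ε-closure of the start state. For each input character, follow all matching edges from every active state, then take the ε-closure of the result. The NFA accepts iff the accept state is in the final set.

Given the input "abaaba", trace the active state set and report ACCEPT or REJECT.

initial (ε-close {0}): {0}
'a' @ 1: {1,2,3,4,6,8,10,12}  (accept∈set)
'b' @ 2: {3,4,5,6,8,10,11,12,13}  (accept∈set)
'a' @ 3: {3,4,5,6,7,8,9,10,12}  (accept∈set)
'a' @ 4: {3,4,5,6,7,8,9,10,12}  (accept∈set)
'b' @ 5: {3,4,5,6,8,10,11,12,13}  (accept∈set)
'a' @ 6: {3,4,5,6,7,8,9,10,12}  (accept∈set)
end set {3,4,5,6,7,8,9,10,12} — state 3 in

Answer: ACCEPT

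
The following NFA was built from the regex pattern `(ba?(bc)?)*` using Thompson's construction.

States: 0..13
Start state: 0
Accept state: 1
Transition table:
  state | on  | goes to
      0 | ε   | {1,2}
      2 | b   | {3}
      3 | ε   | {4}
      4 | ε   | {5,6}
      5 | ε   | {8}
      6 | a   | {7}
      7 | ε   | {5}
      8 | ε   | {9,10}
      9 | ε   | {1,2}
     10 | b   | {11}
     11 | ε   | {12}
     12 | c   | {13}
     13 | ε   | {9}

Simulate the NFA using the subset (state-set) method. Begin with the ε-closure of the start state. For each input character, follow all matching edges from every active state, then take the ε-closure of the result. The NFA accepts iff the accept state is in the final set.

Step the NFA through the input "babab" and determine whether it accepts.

S₀ = ε-closure({0}) = {0,1,2}
'b' @ 1: {1,2,3,4,5,6,8,9,10}  [accepting]
'a' @ 2: {1,2,5,7,8,9,10}  [accepting]
'b' @ 3: {1,2,3,4,5,6,8,9,10,11,12}  [accepting]
'a' @ 4: {1,2,5,7,8,9,10}  [accepting]
'b' @ 5: {1,2,3,4,5,6,8,9,10,11,12}  [accepting]
end set {1,2,3,4,5,6,8,9,10,11,12} — state 1 in

Answer: ACCEPT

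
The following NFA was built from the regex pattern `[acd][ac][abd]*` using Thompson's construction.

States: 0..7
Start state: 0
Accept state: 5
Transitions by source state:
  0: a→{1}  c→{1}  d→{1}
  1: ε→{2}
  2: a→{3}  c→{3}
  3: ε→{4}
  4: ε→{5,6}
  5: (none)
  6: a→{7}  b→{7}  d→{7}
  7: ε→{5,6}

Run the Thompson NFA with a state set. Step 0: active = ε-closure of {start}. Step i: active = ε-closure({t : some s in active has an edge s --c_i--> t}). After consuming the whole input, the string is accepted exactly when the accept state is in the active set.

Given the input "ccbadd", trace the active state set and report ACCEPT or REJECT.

Answer: ACCEPT

Trace:
initial (ε-close {0}): {0}
'c' @ 1: {1,2}
'c' @ 2: {3,4,5,6}  (accept∈set)
'b' @ 3: {5,6,7}  (accept∈set)
'a' @ 4: {5,6,7}  (accept∈set)
'd' @ 5: {5,6,7}  (accept∈set)
'd' @ 6: {5,6,7}  (accept∈set)
final: {5,6,7}; accept 5 in set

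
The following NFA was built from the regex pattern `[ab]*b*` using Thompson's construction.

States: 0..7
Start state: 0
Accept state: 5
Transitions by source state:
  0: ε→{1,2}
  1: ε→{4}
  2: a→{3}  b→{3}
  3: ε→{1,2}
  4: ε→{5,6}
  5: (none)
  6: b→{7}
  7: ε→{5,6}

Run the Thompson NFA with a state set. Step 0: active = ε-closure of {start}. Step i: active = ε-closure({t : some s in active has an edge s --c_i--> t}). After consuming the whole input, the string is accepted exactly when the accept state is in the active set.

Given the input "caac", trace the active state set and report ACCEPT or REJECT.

start: ε-closure({0}) = {0,1,2,4,5,6}
'c' @ 1: {}  — dead — no transitions
rest 'aac' ignored (set empty)
final: {}; accept 5 not in set

Answer: REJECT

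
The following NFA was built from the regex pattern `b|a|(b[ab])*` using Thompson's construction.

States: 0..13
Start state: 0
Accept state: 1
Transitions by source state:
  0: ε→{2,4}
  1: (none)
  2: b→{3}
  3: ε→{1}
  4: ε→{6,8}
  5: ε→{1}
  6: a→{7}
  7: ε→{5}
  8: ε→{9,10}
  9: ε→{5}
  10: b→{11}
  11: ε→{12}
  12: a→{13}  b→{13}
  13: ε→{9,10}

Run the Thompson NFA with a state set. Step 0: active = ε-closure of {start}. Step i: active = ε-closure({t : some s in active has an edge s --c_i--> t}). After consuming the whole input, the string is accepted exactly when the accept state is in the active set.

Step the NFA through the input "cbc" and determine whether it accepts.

initial (ε-close {0}): {0,1,2,4,5,6,8,9,10}
'c' @ 1: {}  — state set empty
rest 'bc' ignored (set empty)
after full input: {}  (accept=1 not in)

Answer: REJECT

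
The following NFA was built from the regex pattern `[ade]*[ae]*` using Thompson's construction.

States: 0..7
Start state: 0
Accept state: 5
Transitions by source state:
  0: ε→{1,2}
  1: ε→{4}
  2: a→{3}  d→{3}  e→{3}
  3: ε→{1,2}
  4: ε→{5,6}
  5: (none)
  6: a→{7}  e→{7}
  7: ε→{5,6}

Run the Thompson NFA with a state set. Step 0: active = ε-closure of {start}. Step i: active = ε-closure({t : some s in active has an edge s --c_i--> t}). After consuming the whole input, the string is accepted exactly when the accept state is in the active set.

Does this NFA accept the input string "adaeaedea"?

start: ε-closure({0}) = {0,1,2,4,5,6}
'a' @ 1: {1,2,3,4,5,6,7}  ✓accept
'd' @ 2: {1,2,3,4,5,6}  ✓accept
'a' @ 3: {1,2,3,4,5,6,7}  ✓accept
'e' @ 4: {1,2,3,4,5,6,7}  ✓accept
'a' @ 5: {1,2,3,4,5,6,7}  ✓accept
'e' @ 6: {1,2,3,4,5,6,7}  ✓accept
'd' @ 7: {1,2,3,4,5,6}  ✓accept
'e' @ 8: {1,2,3,4,5,6,7}  ✓accept
'a' @ 9: {1,2,3,4,5,6,7}  ✓accept
after full input: {1,2,3,4,5,6,7}  (accept=5 in)

Answer: ACCEPT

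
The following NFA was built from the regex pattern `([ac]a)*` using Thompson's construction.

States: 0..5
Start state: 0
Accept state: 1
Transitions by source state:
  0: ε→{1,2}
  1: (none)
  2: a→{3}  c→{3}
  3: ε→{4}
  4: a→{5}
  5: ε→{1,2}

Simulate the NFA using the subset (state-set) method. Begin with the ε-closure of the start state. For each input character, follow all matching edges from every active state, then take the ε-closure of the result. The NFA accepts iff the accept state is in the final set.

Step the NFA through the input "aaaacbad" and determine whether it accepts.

S₀ = ε-closure({0}) = {0,1,2}
'a' @ 1: {3,4}
'a' @ 2: {1,2,5}  [accepting]
'a' @ 3: {3,4}
'a' @ 4: {1,2,5}  [accepting]
'c' @ 5: {3,4}
'b' @ 6: {}  — no active states
rest 'ad' ignored (set empty)
end set {} — state 1 not in

Answer: REJECT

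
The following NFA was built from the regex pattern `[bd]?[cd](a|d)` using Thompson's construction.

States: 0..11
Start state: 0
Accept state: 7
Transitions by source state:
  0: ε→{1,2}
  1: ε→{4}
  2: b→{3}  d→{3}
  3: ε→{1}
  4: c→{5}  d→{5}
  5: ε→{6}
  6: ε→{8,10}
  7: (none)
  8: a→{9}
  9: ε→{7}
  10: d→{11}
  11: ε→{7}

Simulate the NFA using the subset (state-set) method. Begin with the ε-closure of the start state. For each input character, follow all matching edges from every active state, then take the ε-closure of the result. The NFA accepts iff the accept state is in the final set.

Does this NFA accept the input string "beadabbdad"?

Answer: REJECT

Derivation:
S₀ = ε-closure({0}) = {0,1,2,4}
'b' @ 1: {1,3,4}
'e' @ 2: {}  — no active states
rest 'adabbdad' ignored (set empty)
end set {} — state 7 not in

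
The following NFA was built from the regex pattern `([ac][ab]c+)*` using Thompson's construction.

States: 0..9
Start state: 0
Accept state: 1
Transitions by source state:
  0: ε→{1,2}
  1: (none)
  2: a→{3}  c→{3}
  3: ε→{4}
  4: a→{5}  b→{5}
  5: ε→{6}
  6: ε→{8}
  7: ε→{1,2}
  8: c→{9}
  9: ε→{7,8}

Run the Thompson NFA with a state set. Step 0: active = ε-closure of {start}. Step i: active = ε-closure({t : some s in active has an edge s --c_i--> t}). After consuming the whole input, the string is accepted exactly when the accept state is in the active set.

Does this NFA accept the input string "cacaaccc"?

Answer: ACCEPT

Derivation:
start: ε-closure({0}) = {0,1,2}
'c' @ 1: {3,4}
'a' @ 2: {5,6,8}
'c' @ 3: {1,2,7,8,9}  [accepting]
'a' @ 4: {3,4}
'a' @ 5: {5,6,8}
'c' @ 6: {1,2,7,8,9}  [accepting]
'c' @ 7: {1,2,3,4,7,8,9}  [accepting]
'c' @ 8: {1,2,3,4,7,8,9}  [accepting]
end set {1,2,3,4,7,8,9} — state 1 in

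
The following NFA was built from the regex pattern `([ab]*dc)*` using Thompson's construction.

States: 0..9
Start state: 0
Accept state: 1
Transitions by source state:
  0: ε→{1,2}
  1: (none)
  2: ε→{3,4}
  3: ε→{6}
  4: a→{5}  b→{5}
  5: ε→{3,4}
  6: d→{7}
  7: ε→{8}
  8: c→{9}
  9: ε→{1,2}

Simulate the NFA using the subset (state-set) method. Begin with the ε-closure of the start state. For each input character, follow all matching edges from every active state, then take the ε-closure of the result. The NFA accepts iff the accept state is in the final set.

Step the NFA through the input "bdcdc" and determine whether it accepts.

start: ε-closure({0}) = {0,1,2,3,4,6}
'b' @ 1: {3,4,5,6}
'd' @ 2: {7,8}
'c' @ 3: {1,2,3,4,6,9}  (accept∈set)
'd' @ 4: {7,8}
'c' @ 5: {1,2,3,4,6,9}  (accept∈set)
final: {1,2,3,4,6,9}; accept 1 in set

Answer: ACCEPT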